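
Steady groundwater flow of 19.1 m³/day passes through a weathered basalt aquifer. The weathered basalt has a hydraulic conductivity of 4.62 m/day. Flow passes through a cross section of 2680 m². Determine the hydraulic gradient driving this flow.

From Q = K·A·i, i = Q / (K·A) = 19.1 / (4.620 × 2680) = 0.001543.

0.00154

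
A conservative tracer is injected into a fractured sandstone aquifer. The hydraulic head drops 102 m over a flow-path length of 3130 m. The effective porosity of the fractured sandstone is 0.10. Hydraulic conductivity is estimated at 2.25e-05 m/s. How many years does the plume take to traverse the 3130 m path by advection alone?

13.5

Convert K: 2.25e-05 m/s × 86400 = 1.944 m/day.
Hydraulic gradient i = Δh / L = 102 / 3130 = 0.03259.
Darcy flux q = K · i = 1.944 × 0.03259 = 0.06335 m/day.
Seepage velocity v = q / n_e = 0.06335 / 0.10 = 0.6335 m/day.
Travel time t = L / v = 3130 / 0.6335 = 4941 days = 13.53 years.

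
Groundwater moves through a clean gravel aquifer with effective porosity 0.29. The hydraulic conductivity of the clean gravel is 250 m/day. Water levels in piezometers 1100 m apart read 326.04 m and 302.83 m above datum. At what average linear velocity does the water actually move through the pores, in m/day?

Hydraulic gradient i = (326.04 − 302.83) / 1100 = 23.21 / 1100 = 0.02110.
Darcy flux q = K · i = 250.0 × 0.02110 = 5.275 m/day.
Seepage velocity v = q / n_e = 5.275 / 0.29 = 18.19 m/day.

18.2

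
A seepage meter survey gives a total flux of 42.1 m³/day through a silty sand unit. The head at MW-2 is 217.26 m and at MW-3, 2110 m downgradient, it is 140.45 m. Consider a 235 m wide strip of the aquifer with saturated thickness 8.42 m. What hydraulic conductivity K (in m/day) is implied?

Cross-sectional area A = 235 × 8.42 = 1979 m².
Hydraulic gradient i = (217.26 − 140.45) / 2110 = 76.81 / 2110 = 0.03640.
From Q = K·A·i, K = Q / (A·i) = 42.1 / (1979 × 0.03640) = 0.5845 m/day.

0.584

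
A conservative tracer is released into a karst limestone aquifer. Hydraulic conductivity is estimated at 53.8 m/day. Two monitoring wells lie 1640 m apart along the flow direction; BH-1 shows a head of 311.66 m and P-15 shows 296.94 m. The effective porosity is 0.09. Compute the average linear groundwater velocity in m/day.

5.37

Hydraulic gradient i = (311.66 − 296.94) / 1640 = 14.72 / 1640 = 0.008976.
Darcy flux q = K · i = 53.80 × 0.008976 = 0.4829 m/day.
Seepage velocity v = q / n_e = 0.4829 / 0.09 = 5.365 m/day.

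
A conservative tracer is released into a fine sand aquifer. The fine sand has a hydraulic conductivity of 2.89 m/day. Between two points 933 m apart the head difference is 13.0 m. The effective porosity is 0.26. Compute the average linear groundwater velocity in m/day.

0.155

Hydraulic gradient i = Δh / L = 13.0 / 933 = 0.01393.
Darcy flux q = K · i = 2.890 × 0.01393 = 0.04027 m/day.
Seepage velocity v = q / n_e = 0.04027 / 0.26 = 0.1549 m/day.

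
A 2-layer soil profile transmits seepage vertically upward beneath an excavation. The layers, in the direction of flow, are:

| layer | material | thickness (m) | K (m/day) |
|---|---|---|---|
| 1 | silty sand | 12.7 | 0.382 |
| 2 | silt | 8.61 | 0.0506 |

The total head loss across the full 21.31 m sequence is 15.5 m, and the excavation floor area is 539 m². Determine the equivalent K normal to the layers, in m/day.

0.105

Flow is perpendicular to layering, so the layers act in series and the equivalent K is the thickness-weighted harmonic mean.
Total thickness L = 12.7 + 8.61 = 21.31 m.
Σ(b_i/K_i) = 12.7/0.382 + 8.61/0.0506 = 203.4 d.
K_eq = L / Σ(b_i/K_i) = 21.31 / 203.4 = 0.1048 m/day.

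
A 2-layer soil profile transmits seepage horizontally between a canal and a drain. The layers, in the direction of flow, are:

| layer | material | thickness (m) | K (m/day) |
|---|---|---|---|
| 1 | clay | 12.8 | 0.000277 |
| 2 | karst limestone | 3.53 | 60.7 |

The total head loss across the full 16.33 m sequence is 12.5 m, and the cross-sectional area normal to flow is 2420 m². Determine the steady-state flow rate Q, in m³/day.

Flow is perpendicular to layering, so the layers act in series and the equivalent K is the thickness-weighted harmonic mean.
Total thickness L = 12.8 + 3.53 = 16.33 m.
Σ(b_i/K_i) = 12.8/0.000277 + 3.53/60.7 = 46209 d.
K_eq = L / Σ(b_i/K_i) = 16.33 / 46209 = 0.0003534 m/day.
Q = K_eq · A · (Δh/L) = 0.0003534 × 2420 × (12.5/16.33) = 0.6546 m³/day.

0.655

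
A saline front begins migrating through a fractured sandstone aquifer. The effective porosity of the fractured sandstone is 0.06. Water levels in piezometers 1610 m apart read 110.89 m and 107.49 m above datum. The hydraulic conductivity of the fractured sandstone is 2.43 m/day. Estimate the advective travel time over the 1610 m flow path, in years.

Hydraulic gradient i = (110.89 − 107.49) / 1610 = 3.4 / 1610 = 0.002112.
Darcy flux q = K · i = 2.430 × 0.002112 = 0.005132 m/day.
Seepage velocity v = q / n_e = 0.005132 / 0.06 = 0.08553 m/day.
Travel time t = L / v = 1610 / 0.08553 = 18824 days = 51.54 years.

51.5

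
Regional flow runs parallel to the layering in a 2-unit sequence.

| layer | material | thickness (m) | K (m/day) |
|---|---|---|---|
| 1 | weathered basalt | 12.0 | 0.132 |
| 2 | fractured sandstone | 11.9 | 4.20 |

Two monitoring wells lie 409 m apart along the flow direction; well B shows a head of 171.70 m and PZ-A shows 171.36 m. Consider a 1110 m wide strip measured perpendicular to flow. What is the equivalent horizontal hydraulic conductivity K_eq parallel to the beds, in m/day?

Flow is parallel to layering, so each bed carries its own Darcy discharge and the transmissivities add.
Σ(K_i·b_i) = 0.132×12.0 + 4.20×11.9 = 51.56 m²/day.
Total thickness b = 23.90 m, so K_eq = Σ(K_i·b_i)/b = 2.157 m/day.

2.16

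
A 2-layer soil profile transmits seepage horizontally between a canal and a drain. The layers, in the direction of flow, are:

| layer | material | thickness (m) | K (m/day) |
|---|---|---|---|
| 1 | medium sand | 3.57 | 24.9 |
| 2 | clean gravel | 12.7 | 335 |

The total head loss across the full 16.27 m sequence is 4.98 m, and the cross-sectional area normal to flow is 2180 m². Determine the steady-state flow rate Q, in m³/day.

59900

Flow is perpendicular to layering, so the layers act in series and the equivalent K is the thickness-weighted harmonic mean.
Total thickness L = 3.57 + 12.7 = 16.27 m.
Σ(b_i/K_i) = 3.57/24.9 + 12.7/335 = 0.1813 d.
K_eq = L / Σ(b_i/K_i) = 16.27 / 0.1813 = 89.75 m/day.
Q = K_eq · A · (Δh/L) = 89.75 × 2180 × (4.98/16.27) = 59886 m³/day.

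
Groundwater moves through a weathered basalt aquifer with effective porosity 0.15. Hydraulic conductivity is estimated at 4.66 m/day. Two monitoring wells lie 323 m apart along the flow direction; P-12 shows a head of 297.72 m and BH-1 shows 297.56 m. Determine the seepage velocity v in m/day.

0.0154

Hydraulic gradient i = (297.72 − 297.56) / 323 = 0.16 / 323 = 0.0004954.
Darcy flux q = K · i = 4.660 × 0.0004954 = 0.002308 m/day.
Seepage velocity v = q / n_e = 0.002308 / 0.15 = 0.01539 m/day.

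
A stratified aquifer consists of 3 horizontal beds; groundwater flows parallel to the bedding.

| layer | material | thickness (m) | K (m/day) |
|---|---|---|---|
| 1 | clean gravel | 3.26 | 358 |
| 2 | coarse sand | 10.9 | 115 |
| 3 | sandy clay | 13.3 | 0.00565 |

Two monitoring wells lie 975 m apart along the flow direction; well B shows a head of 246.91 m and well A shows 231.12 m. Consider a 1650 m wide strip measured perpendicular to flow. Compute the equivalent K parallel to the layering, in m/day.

Flow is parallel to layering, so each bed carries its own Darcy discharge and the transmissivities add.
Σ(K_i·b_i) = 358×3.26 + 115×10.9 + 0.00565×13.3 = 2421 m²/day.
Total thickness b = 27.46 m, so K_eq = Σ(K_i·b_i)/b = 88.15 m/day.

88.2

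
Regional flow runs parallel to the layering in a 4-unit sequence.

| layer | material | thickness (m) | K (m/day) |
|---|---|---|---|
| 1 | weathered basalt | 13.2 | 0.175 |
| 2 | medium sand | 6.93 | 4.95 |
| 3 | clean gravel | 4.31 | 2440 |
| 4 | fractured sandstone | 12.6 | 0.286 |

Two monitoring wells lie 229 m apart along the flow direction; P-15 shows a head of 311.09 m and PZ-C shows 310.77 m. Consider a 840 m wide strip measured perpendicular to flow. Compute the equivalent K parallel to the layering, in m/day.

285

Flow is parallel to layering, so each bed carries its own Darcy discharge and the transmissivities add.
Σ(K_i·b_i) = 0.175×13.2 + 4.95×6.93 + 2440×4.31 + 0.286×12.6 = 10557 m²/day.
Total thickness b = 37.04 m, so K_eq = Σ(K_i·b_i)/b = 285.0 m/day.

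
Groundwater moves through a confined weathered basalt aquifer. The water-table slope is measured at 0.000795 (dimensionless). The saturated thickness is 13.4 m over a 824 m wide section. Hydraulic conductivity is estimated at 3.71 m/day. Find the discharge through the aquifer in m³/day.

32.6

Cross-sectional area A = 824 × 13.4 = 11042 m².
Hydraulic gradient i = 0.000795.
Darcy's law: Q = K · A · i = 3.710 × 11042 × 0.0007950 = 32.57 m³/day.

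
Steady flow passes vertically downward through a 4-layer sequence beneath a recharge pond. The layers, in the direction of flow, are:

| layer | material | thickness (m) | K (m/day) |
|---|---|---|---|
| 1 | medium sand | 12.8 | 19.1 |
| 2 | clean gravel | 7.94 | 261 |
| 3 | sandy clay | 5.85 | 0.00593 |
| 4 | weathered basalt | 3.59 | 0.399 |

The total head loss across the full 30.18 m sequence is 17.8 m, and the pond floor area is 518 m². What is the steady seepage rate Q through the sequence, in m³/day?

9.26

Flow is perpendicular to layering, so the layers act in series and the equivalent K is the thickness-weighted harmonic mean.
Total thickness L = 12.8 + 7.94 + 5.85 + 3.59 = 30.18 m.
Σ(b_i/K_i) = 12.8/19.1 + 7.94/261 + 5.85/0.00593 + 3.59/0.399 = 996.2 d.
K_eq = L / Σ(b_i/K_i) = 30.18 / 996.2 = 0.03029 m/day.
Q = K_eq · A · (Δh/L) = 0.03029 × 518 × (17.8/30.18) = 9.256 m³/day.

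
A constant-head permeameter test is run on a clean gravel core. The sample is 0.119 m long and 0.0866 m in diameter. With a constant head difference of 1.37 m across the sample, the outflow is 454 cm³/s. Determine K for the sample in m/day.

578

Cross-sectional area A = π·(d/2)² = π × (0.0866/2)² = 0.005890 m².
Convert discharge: 454 cm³/s = 0.0004540 m³/s.
Darcy's law rearranged: K = Q·L / (A·Δh) = 0.0004540 × 0.119 / (0.005890 × 1.37) = 0.006695 m/s = 578.5 m/day.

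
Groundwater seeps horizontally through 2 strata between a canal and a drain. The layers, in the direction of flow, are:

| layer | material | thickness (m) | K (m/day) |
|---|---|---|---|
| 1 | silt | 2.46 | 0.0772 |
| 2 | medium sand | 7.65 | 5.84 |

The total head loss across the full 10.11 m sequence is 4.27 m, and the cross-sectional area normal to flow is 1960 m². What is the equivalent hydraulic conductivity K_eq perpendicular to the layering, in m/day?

0.305

Flow is perpendicular to layering, so the layers act in series and the equivalent K is the thickness-weighted harmonic mean.
Total thickness L = 2.46 + 7.65 = 10.11 m.
Σ(b_i/K_i) = 2.46/0.0772 + 7.65/5.84 = 33.18 d.
K_eq = L / Σ(b_i/K_i) = 10.11 / 33.18 = 0.3047 m/day.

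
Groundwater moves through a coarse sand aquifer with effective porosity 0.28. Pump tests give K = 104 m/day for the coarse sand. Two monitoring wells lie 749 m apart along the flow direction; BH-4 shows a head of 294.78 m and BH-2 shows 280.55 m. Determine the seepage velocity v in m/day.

7.06

Hydraulic gradient i = (294.78 − 280.55) / 749 = 14.23 / 749 = 0.01900.
Darcy flux q = K · i = 104.0 × 0.01900 = 1.976 m/day.
Seepage velocity v = q / n_e = 1.976 / 0.28 = 7.057 m/day.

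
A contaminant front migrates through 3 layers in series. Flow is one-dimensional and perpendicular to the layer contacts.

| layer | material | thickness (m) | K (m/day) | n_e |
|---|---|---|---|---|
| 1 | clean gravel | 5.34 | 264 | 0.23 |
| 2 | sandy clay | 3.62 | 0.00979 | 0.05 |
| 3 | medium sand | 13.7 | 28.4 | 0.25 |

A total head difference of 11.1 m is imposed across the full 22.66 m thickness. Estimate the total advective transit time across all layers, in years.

With flow normal to the layers, continuity requires the same specific discharge q through every layer.
Σ(b_i/K_i) = 5.34/264 + 3.62/0.00979 + 13.7/28.4 = 370.3 d.
q = Δh / Σ(b_i/K_i) = 11.1 / 370.3 = 0.02998 m/day.
In each layer the seepage velocity is v_i = q/n_i, so the layer transit time is t_i = b_i·n_i / q:
  layer 1 (clean gravel): t_1 = 5.34 × 0.23 / 0.02998 = 40.97 d
  layer 2 (sandy clay): t_2 = 3.62 × 0.05 / 0.02998 = 6.038 d
  layer 3 (medium sand): t_3 = 13.7 × 0.25 / 0.02998 = 114.2 d
Total t = Σ t_i = 161.3 days = 0.4415 years.

0.441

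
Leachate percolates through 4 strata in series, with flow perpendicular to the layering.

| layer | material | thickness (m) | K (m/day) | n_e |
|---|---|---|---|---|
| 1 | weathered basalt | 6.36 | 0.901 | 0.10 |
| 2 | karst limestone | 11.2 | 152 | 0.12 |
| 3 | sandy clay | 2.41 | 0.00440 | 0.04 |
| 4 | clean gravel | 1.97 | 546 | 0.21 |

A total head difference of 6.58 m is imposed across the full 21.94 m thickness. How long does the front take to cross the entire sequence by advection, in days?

210

With flow normal to the layers, continuity requires the same specific discharge q through every layer.
Σ(b_i/K_i) = 6.36/0.901 + 11.2/152 + 2.41/0.00440 + 1.97/546 = 554.9 d.
q = Δh / Σ(b_i/K_i) = 6.58 / 554.9 = 0.01186 m/day.
In each layer the seepage velocity is v_i = q/n_i, so the layer transit time is t_i = b_i·n_i / q:
  layer 1 (weathered basalt): t_1 = 6.36 × 0.10 / 0.01186 = 53.63 d
  layer 2 (karst limestone): t_2 = 11.2 × 0.12 / 0.01186 = 113.3 d
  layer 3 (sandy clay): t_3 = 2.41 × 0.04 / 0.01186 = 8.129 d
  layer 4 (clean gravel): t_4 = 1.97 × 0.21 / 0.01186 = 34.89 d
Total t = Σ t_i = 210.0 days.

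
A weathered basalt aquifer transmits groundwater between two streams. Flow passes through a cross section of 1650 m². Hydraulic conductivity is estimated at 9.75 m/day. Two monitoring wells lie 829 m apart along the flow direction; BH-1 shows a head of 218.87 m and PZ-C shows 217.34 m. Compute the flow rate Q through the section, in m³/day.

29.7

Hydraulic gradient i = (218.87 − 217.34) / 829 = 1.53 / 829 = 0.001846.
Darcy's law: Q = K · A · i = 9.750 × 1650 × 0.001846 = 29.69 m³/day.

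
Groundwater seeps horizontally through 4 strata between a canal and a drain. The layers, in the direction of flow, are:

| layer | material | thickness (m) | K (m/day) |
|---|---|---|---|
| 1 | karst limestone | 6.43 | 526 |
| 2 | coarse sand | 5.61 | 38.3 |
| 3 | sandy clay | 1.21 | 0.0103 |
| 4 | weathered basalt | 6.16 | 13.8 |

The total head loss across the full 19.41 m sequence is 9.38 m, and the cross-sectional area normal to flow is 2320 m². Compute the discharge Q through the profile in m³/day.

184

Flow is perpendicular to layering, so the layers act in series and the equivalent K is the thickness-weighted harmonic mean.
Total thickness L = 6.43 + 5.61 + 1.21 + 6.16 = 19.41 m.
Σ(b_i/K_i) = 6.43/526 + 5.61/38.3 + 1.21/0.0103 + 6.16/13.8 = 118.1 d.
K_eq = L / Σ(b_i/K_i) = 19.41 / 118.1 = 0.1644 m/day.
Q = K_eq · A · (Δh/L) = 0.1644 × 2320 × (9.38/19.41) = 184.3 m³/day.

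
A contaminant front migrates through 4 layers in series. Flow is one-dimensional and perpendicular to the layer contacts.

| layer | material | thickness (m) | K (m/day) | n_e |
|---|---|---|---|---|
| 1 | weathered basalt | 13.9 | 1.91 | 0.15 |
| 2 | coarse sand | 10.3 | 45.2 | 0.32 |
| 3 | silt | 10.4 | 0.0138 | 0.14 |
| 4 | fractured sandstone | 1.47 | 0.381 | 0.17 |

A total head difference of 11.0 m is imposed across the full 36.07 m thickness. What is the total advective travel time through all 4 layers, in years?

1.35

With flow normal to the layers, continuity requires the same specific discharge q through every layer.
Σ(b_i/K_i) = 13.9/1.91 + 10.3/45.2 + 10.4/0.0138 + 1.47/0.381 = 765.0 d.
q = Δh / Σ(b_i/K_i) = 11.0 / 765.0 = 0.01438 m/day.
In each layer the seepage velocity is v_i = q/n_i, so the layer transit time is t_i = b_i·n_i / q:
  layer 1 (weathered basalt): t_1 = 13.9 × 0.15 / 0.01438 = 145.0 d
  layer 2 (coarse sand): t_2 = 10.3 × 0.32 / 0.01438 = 229.2 d
  layer 3 (silt): t_3 = 10.4 × 0.14 / 0.01438 = 101.3 d
  layer 4 (fractured sandstone): t_4 = 1.47 × 0.17 / 0.01438 = 17.38 d
Total t = Σ t_i = 492.9 days = 1.349 years.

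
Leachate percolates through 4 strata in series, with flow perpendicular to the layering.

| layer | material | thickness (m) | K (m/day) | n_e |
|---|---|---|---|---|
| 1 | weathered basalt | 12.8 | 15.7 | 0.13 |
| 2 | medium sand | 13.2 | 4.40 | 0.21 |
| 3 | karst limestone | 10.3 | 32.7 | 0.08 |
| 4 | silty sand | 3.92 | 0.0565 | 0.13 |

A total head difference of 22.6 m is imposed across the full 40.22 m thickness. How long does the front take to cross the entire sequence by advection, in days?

With flow normal to the layers, continuity requires the same specific discharge q through every layer.
Σ(b_i/K_i) = 12.8/15.7 + 13.2/4.40 + 10.3/32.7 + 3.92/0.0565 = 73.51 d.
q = Δh / Σ(b_i/K_i) = 22.6 / 73.51 = 0.3074 m/day.
In each layer the seepage velocity is v_i = q/n_i, so the layer transit time is t_i = b_i·n_i / q:
  layer 1 (weathered basalt): t_1 = 12.8 × 0.13 / 0.3074 = 5.412 d
  layer 2 (medium sand): t_2 = 13.2 × 0.21 / 0.3074 = 9.016 d
  layer 3 (karst limestone): t_3 = 10.3 × 0.08 / 0.3074 = 2.680 d
  layer 4 (silty sand): t_4 = 3.92 × 0.13 / 0.3074 = 1.658 d
Total t = Σ t_i = 18.77 days.

18.8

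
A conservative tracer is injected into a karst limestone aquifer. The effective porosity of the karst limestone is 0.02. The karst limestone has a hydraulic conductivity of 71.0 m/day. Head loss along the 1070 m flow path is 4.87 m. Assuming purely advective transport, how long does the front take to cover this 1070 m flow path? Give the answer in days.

66.2

Hydraulic gradient i = Δh / L = 4.87 / 1070 = 0.004551.
Darcy flux q = K · i = 71.00 × 0.004551 = 0.3231 m/day.
Seepage velocity v = q / n_e = 0.3231 / 0.02 = 16.16 m/day.
Travel time t = L / v = 1070 / 16.16 = 66.22 days.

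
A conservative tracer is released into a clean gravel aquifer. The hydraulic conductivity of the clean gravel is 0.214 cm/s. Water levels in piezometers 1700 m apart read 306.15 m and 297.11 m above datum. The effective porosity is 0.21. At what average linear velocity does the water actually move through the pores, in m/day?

Convert K: 0.214 cm/s × 864 = 184.9 m/day.
Hydraulic gradient i = (306.15 − 297.11) / 1700 = 9.04 / 1700 = 0.005318.
Darcy flux q = K · i = 184.9 × 0.005318 = 0.9832 m/day.
Seepage velocity v = q / n_e = 0.9832 / 0.21 = 4.682 m/day.

4.68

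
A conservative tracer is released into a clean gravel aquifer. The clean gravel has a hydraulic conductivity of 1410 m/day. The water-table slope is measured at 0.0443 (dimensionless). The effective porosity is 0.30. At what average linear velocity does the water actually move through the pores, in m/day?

Hydraulic gradient i = 0.0443.
Darcy flux q = K · i = 1410 × 0.04430 = 62.46 m/day.
Seepage velocity v = q / n_e = 62.46 / 0.30 = 208.2 m/day.

208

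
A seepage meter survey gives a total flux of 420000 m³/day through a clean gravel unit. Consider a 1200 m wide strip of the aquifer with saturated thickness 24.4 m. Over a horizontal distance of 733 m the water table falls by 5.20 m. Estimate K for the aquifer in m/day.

2020

Cross-sectional area A = 1200 × 24.4 = 29280 m².
Hydraulic gradient i = Δh / L = 5.20 / 733 = 0.007094.
From Q = K·A·i, K = Q / (A·i) = 420000 / (29280 × 0.007094) = 2022 m/day.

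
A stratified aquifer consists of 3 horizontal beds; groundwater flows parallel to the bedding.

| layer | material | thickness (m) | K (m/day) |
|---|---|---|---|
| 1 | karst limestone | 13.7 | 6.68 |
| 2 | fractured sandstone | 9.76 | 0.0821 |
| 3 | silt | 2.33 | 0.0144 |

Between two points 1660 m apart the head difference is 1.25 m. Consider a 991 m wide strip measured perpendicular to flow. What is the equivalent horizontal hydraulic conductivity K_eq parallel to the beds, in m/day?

3.58

Flow is parallel to layering, so each bed carries its own Darcy discharge and the transmissivities add.
Σ(K_i·b_i) = 6.68×13.7 + 0.0821×9.76 + 0.0144×2.33 = 92.35 m²/day.
Total thickness b = 25.79 m, so K_eq = Σ(K_i·b_i)/b = 3.581 m/day.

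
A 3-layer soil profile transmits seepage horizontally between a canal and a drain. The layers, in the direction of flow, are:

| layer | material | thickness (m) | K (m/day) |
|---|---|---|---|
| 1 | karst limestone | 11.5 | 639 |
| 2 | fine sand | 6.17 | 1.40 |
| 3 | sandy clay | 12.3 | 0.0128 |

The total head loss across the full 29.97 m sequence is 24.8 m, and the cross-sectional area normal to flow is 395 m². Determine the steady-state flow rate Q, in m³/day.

10.1

Flow is perpendicular to layering, so the layers act in series and the equivalent K is the thickness-weighted harmonic mean.
Total thickness L = 11.5 + 6.17 + 12.3 = 29.97 m.
Σ(b_i/K_i) = 11.5/639 + 6.17/1.40 + 12.3/0.0128 = 965.4 d.
K_eq = L / Σ(b_i/K_i) = 29.97 / 965.4 = 0.03105 m/day.
Q = K_eq · A · (Δh/L) = 0.03105 × 395 × (24.8/29.97) = 10.15 m³/day.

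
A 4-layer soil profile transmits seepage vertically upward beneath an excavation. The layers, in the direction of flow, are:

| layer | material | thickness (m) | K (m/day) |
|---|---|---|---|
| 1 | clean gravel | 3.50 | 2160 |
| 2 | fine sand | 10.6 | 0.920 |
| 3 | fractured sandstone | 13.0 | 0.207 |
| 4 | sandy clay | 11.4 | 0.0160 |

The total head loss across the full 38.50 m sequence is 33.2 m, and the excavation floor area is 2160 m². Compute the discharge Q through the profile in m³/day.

91.1

Flow is perpendicular to layering, so the layers act in series and the equivalent K is the thickness-weighted harmonic mean.
Total thickness L = 3.50 + 10.6 + 13.0 + 11.4 = 38.50 m.
Σ(b_i/K_i) = 3.50/2160 + 10.6/0.920 + 13.0/0.207 + 11.4/0.0160 = 786.8 d.
K_eq = L / Σ(b_i/K_i) = 38.50 / 786.8 = 0.04893 m/day.
Q = K_eq · A · (Δh/L) = 0.04893 × 2160 × (33.2/38.50) = 91.14 m³/day.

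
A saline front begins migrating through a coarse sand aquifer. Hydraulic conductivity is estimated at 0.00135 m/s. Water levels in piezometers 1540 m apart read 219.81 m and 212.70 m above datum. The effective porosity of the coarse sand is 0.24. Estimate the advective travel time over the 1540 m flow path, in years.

1.88

Convert K: 0.00135 m/s × 86400 = 116.6 m/day.
Hydraulic gradient i = (219.81 − 212.70) / 1540 = 7.11 / 1540 = 0.004617.
Darcy flux q = K · i = 116.6 × 0.004617 = 0.5385 m/day.
Seepage velocity v = q / n_e = 0.5385 / 0.24 = 2.244 m/day.
Travel time t = L / v = 1540 / 2.244 = 686.3 days = 1.879 years.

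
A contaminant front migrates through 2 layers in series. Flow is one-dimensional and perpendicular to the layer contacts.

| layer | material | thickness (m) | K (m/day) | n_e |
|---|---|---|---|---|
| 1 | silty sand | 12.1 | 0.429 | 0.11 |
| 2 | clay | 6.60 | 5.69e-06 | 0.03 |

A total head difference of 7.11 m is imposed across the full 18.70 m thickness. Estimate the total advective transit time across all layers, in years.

With flow normal to the layers, continuity requires the same specific discharge q through every layer.
Σ(b_i/K_i) = 12.1/0.429 + 6.60/5.69e-06 = 1.160e+06 d.
q = Δh / Σ(b_i/K_i) = 7.11 / 1.160e+06 = 6.130e-06 m/day.
In each layer the seepage velocity is v_i = q/n_i, so the layer transit time is t_i = b_i·n_i / q:
  layer 1 (silty sand): t_1 = 12.1 × 0.11 / 6.130e-06 = 2.171e+05 d
  layer 2 (clay): t_2 = 6.60 × 0.03 / 6.130e-06 = 32303 d
Total t = Σ t_i = 2.494e+05 days = 683.0 years.

683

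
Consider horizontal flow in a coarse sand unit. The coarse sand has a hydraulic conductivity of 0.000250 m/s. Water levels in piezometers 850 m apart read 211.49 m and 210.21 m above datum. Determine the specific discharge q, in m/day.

Convert K: 0.000250 m/s × 86400 = 21.60 m/day.
Hydraulic gradient i = (211.49 − 210.21) / 850 = 1.28 / 850 = 0.001506.
Specific discharge q = K · i = 21.60 × 0.001506 = 0.03253 m/day.

0.0325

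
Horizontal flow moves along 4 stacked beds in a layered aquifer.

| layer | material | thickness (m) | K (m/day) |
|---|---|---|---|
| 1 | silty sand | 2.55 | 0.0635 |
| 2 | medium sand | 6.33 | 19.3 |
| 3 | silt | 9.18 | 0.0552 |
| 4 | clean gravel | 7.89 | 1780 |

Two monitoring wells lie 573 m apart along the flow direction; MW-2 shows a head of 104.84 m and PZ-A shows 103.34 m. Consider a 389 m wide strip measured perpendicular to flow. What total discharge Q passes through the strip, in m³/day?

Flow is parallel to layering, so each bed carries its own Darcy discharge and the transmissivities add.
Σ(K_i·b_i) = 0.0635×2.55 + 19.3×6.33 + 0.0552×9.18 + 1780×7.89 = 14167 m²/day.
Hydraulic gradient i = (104.84 − 103.34) / 573 = 1.5 / 573 = 0.002618.
Q = Σ(K_i·b_i) · W · i = 14167 × 389 × 0.002618 = 14427 m³/day.

14400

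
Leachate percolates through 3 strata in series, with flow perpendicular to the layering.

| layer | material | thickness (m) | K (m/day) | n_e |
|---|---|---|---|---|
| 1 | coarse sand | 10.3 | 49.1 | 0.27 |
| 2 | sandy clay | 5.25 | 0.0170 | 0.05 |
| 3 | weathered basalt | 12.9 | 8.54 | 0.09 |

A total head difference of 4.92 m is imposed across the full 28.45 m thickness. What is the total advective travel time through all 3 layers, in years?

With flow normal to the layers, continuity requires the same specific discharge q through every layer.
Σ(b_i/K_i) = 10.3/49.1 + 5.25/0.0170 + 12.9/8.54 = 310.5 d.
q = Δh / Σ(b_i/K_i) = 4.92 / 310.5 = 0.01584 m/day.
In each layer the seepage velocity is v_i = q/n_i, so the layer transit time is t_i = b_i·n_i / q:
  layer 1 (coarse sand): t_1 = 10.3 × 0.27 / 0.01584 = 175.5 d
  layer 2 (sandy clay): t_2 = 5.25 × 0.05 / 0.01584 = 16.57 d
  layer 3 (weathered basalt): t_3 = 12.9 × 0.09 / 0.01584 = 73.28 d
Total t = Σ t_i = 265.4 days = 0.7266 years.

0.727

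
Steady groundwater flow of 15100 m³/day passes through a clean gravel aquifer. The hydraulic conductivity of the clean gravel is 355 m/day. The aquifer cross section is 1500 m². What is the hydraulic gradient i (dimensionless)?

0.0284

From Q = K·A·i, i = Q / (K·A) = 15100 / (355.0 × 1500) = 0.02836.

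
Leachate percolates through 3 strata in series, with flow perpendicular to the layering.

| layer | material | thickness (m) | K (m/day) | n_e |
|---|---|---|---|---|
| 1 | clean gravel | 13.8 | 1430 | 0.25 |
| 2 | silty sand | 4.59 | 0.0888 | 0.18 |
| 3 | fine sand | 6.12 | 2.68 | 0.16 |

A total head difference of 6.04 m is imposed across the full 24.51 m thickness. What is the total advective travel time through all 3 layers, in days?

47.0

With flow normal to the layers, continuity requires the same specific discharge q through every layer.
Σ(b_i/K_i) = 13.8/1430 + 4.59/0.0888 + 6.12/2.68 = 53.98 d.
q = Δh / Σ(b_i/K_i) = 6.04 / 53.98 = 0.1119 m/day.
In each layer the seepage velocity is v_i = q/n_i, so the layer transit time is t_i = b_i·n_i / q:
  layer 1 (clean gravel): t_1 = 13.8 × 0.25 / 0.1119 = 30.83 d
  layer 2 (silty sand): t_2 = 4.59 × 0.18 / 0.1119 = 7.384 d
  layer 3 (fine sand): t_3 = 6.12 × 0.16 / 0.1119 = 8.752 d
Total t = Σ t_i = 46.97 days.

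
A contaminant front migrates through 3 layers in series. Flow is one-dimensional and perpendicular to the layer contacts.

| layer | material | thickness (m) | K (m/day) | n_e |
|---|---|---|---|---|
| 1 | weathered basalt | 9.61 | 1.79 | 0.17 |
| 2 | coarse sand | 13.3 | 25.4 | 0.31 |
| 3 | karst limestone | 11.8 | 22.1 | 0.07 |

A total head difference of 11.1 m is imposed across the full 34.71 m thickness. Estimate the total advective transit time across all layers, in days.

With flow normal to the layers, continuity requires the same specific discharge q through every layer.
Σ(b_i/K_i) = 9.61/1.79 + 13.3/25.4 + 11.8/22.1 = 6.426 d.
q = Δh / Σ(b_i/K_i) = 11.1 / 6.426 = 1.727 m/day.
In each layer the seepage velocity is v_i = q/n_i, so the layer transit time is t_i = b_i·n_i / q:
  layer 1 (weathered basalt): t_1 = 9.61 × 0.17 / 1.727 = 0.9458 d
  layer 2 (coarse sand): t_2 = 13.3 × 0.31 / 1.727 = 2.387 d
  layer 3 (karst limestone): t_3 = 11.8 × 0.07 / 1.727 = 0.4782 d
Total t = Σ t_i = 3.811 days.

3.81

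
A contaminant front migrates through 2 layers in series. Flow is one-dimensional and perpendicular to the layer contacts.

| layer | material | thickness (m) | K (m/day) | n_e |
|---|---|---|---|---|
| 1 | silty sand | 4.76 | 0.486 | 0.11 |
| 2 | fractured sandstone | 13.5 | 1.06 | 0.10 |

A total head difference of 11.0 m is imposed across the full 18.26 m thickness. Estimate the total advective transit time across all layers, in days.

3.84

With flow normal to the layers, continuity requires the same specific discharge q through every layer.
Σ(b_i/K_i) = 4.76/0.486 + 13.5/1.06 = 22.53 d.
q = Δh / Σ(b_i/K_i) = 11.0 / 22.53 = 0.4882 m/day.
In each layer the seepage velocity is v_i = q/n_i, so the layer transit time is t_i = b_i·n_i / q:
  layer 1 (silty sand): t_1 = 4.76 × 0.11 / 0.4882 = 1.072 d
  layer 2 (fractured sandstone): t_2 = 13.5 × 0.10 / 0.4882 = 2.765 d
Total t = Σ t_i = 3.837 days.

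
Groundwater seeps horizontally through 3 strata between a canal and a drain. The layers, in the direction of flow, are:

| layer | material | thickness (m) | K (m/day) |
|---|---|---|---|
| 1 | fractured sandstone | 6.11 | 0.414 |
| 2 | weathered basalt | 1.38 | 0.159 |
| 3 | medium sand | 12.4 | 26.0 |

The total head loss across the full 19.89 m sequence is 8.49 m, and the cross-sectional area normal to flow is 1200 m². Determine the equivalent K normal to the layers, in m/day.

0.832

Flow is perpendicular to layering, so the layers act in series and the equivalent K is the thickness-weighted harmonic mean.
Total thickness L = 6.11 + 1.38 + 12.4 = 19.89 m.
Σ(b_i/K_i) = 6.11/0.414 + 1.38/0.159 + 12.4/26.0 = 23.91 d.
K_eq = L / Σ(b_i/K_i) = 19.89 / 23.91 = 0.8317 m/day.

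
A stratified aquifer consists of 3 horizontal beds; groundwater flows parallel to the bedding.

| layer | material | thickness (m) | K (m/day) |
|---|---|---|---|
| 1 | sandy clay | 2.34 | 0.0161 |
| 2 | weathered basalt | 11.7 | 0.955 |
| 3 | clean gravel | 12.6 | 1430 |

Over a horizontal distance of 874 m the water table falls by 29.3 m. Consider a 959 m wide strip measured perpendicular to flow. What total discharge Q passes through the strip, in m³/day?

Flow is parallel to layering, so each bed carries its own Darcy discharge and the transmissivities add.
Σ(K_i·b_i) = 0.0161×2.34 + 0.955×11.7 + 1430×12.6 = 18029 m²/day.
Hydraulic gradient i = Δh / L = 29.3 / 874 = 0.03352.
Q = Σ(K_i·b_i) · W · i = 18029 × 959 × 0.03352 = 5.796e+05 m³/day.

580000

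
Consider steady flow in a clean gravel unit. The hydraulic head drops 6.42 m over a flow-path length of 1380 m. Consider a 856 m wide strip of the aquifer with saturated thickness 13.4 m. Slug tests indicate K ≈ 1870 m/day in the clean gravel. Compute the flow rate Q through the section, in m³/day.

99800

Cross-sectional area A = 856 × 13.4 = 11470 m².
Hydraulic gradient i = Δh / L = 6.42 / 1380 = 0.004652.
Darcy's law: Q = K · A · i = 1870 × 11470 × 0.004652 = 99787 m³/day.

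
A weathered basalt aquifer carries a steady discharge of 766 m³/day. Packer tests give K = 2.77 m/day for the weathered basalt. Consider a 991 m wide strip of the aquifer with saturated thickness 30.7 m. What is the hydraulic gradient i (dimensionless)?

0.00909

Cross-sectional area A = 991 × 30.7 = 30424 m².
From Q = K·A·i, i = Q / (K·A) = 766 / (2.770 × 30424) = 0.009089.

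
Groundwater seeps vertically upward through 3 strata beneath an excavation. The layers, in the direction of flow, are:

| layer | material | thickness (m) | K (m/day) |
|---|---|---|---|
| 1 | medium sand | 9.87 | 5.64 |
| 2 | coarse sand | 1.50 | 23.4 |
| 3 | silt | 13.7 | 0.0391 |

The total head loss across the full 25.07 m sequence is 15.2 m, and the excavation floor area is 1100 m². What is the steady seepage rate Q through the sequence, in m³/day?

47.5

Flow is perpendicular to layering, so the layers act in series and the equivalent K is the thickness-weighted harmonic mean.
Total thickness L = 9.87 + 1.50 + 13.7 = 25.07 m.
Σ(b_i/K_i) = 9.87/5.64 + 1.50/23.4 + 13.7/0.0391 = 352.2 d.
K_eq = L / Σ(b_i/K_i) = 25.07 / 352.2 = 0.07118 m/day.
Q = K_eq · A · (Δh/L) = 0.07118 × 1100 × (15.2/25.07) = 47.47 m³/day.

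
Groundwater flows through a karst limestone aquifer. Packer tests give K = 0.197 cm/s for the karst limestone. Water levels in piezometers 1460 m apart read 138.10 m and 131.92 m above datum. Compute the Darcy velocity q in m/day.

Convert K: 0.197 cm/s × 864 = 170.2 m/day.
Hydraulic gradient i = (138.10 − 131.92) / 1460 = 6.18 / 1460 = 0.004233.
Specific discharge q = K · i = 170.2 × 0.004233 = 0.7205 m/day.

0.720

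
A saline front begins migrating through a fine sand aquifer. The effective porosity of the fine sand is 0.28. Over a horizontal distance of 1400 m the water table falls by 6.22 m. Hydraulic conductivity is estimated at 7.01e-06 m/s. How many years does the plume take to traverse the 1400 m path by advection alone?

399

Convert K: 7.01e-06 m/s × 86400 = 0.6057 m/day.
Hydraulic gradient i = Δh / L = 6.22 / 1400 = 0.004443.
Darcy flux q = K · i = 0.6057 × 0.004443 = 0.002691 m/day.
Seepage velocity v = q / n_e = 0.002691 / 0.28 = 0.009610 m/day.
Travel time t = L / v = 1400 / 0.009610 = 1.457e+05 days = 398.8 years.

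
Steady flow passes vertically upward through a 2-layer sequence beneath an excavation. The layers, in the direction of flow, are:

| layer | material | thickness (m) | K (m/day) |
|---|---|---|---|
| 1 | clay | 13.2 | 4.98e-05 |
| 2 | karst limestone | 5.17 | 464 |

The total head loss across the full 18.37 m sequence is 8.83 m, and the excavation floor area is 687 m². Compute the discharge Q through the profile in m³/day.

0.0229

Flow is perpendicular to layering, so the layers act in series and the equivalent K is the thickness-weighted harmonic mean.
Total thickness L = 13.2 + 5.17 = 18.37 m.
Σ(b_i/K_i) = 13.2/4.98e-05 + 5.17/464 = 2.651e+05 d.
K_eq = L / Σ(b_i/K_i) = 18.37 / 2.651e+05 = 6.930e-05 m/day.
Q = K_eq · A · (Δh/L) = 6.930e-05 × 687 × (8.83/18.37) = 0.02289 m³/day.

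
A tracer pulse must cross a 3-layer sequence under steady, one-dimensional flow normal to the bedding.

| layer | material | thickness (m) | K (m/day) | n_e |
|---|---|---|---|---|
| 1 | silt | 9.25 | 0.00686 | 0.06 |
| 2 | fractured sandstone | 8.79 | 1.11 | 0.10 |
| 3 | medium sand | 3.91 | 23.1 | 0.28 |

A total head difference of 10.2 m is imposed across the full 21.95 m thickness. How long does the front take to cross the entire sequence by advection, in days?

336

With flow normal to the layers, continuity requires the same specific discharge q through every layer.
Σ(b_i/K_i) = 9.25/0.00686 + 8.79/1.11 + 3.91/23.1 = 1356 d.
q = Δh / Σ(b_i/K_i) = 10.2 / 1356 = 0.007519 m/day.
In each layer the seepage velocity is v_i = q/n_i, so the layer transit time is t_i = b_i·n_i / q:
  layer 1 (silt): t_1 = 9.25 × 0.06 / 0.007519 = 73.81 d
  layer 2 (fractured sandstone): t_2 = 8.79 × 0.10 / 0.007519 = 116.9 d
  layer 3 (medium sand): t_3 = 3.91 × 0.28 / 0.007519 = 145.6 d
Total t = Σ t_i = 336.3 days.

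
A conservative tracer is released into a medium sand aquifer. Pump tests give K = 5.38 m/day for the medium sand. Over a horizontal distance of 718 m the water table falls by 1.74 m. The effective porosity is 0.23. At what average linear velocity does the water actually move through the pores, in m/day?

0.0567

Hydraulic gradient i = Δh / L = 1.74 / 718 = 0.002423.
Darcy flux q = K · i = 5.380 × 0.002423 = 0.01304 m/day.
Seepage velocity v = q / n_e = 0.01304 / 0.23 = 0.05669 m/day.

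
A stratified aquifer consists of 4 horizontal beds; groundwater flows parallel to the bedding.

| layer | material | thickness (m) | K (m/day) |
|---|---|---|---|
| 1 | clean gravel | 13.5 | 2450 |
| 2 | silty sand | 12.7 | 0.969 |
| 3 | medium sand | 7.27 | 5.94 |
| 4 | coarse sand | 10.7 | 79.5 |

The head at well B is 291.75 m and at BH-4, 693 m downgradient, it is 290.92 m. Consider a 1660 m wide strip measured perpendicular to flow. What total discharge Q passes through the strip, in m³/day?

67600

Flow is parallel to layering, so each bed carries its own Darcy discharge and the transmissivities add.
Σ(K_i·b_i) = 2450×13.5 + 0.969×12.7 + 5.94×7.27 + 79.5×10.7 = 33981 m²/day.
Hydraulic gradient i = (291.75 − 290.92) / 693 = 0.83 / 693 = 0.001198.
Q = Σ(K_i·b_i) · W · i = 33981 × 1660 × 0.001198 = 67560 m³/day.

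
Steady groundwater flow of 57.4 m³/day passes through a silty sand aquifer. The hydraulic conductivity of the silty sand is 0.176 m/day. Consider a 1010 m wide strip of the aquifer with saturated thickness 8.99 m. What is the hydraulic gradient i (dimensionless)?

0.0359

Cross-sectional area A = 1010 × 8.99 = 9080 m².
From Q = K·A·i, i = Q / (K·A) = 57.4 / (0.1760 × 9080) = 0.03592.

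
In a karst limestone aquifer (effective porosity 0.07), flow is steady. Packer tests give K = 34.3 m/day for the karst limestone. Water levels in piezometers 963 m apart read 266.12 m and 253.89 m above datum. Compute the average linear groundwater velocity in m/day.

6.22

Hydraulic gradient i = (266.12 − 253.89) / 963 = 12.23 / 963 = 0.01270.
Darcy flux q = K · i = 34.30 × 0.01270 = 0.4356 m/day.
Seepage velocity v = q / n_e = 0.4356 / 0.07 = 6.223 m/day.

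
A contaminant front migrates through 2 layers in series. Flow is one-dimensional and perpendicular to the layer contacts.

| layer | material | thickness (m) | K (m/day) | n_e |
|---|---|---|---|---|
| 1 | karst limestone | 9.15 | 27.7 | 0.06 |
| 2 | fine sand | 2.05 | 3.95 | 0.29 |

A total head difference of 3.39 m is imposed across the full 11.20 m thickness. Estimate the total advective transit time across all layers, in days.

With flow normal to the layers, continuity requires the same specific discharge q through every layer.
Σ(b_i/K_i) = 9.15/27.7 + 2.05/3.95 = 0.8493 d.
q = Δh / Σ(b_i/K_i) = 3.39 / 0.8493 = 3.991 m/day.
In each layer the seepage velocity is v_i = q/n_i, so the layer transit time is t_i = b_i·n_i / q:
  layer 1 (karst limestone): t_1 = 9.15 × 0.06 / 3.991 = 0.1375 d
  layer 2 (fine sand): t_2 = 2.05 × 0.29 / 3.991 = 0.1489 d
Total t = Σ t_i = 0.2865 days.

0.286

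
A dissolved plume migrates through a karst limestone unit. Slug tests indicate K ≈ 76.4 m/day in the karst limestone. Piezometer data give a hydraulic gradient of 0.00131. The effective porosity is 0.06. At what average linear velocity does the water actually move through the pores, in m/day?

Hydraulic gradient i = 0.00131.
Darcy flux q = K · i = 76.40 × 0.001310 = 0.1001 m/day.
Seepage velocity v = q / n_e = 0.1001 / 0.06 = 1.668 m/day.

1.67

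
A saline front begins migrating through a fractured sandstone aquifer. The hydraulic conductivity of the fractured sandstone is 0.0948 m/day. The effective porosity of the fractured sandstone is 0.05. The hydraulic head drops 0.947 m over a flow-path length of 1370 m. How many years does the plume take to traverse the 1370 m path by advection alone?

2860

Hydraulic gradient i = Δh / L = 0.947 / 1370 = 0.0006912.
Darcy flux q = K · i = 0.09480 × 0.0006912 = 6.553e-05 m/day.
Seepage velocity v = q / n_e = 6.553e-05 / 0.05 = 0.001311 m/day.
Travel time t = L / v = 1370 / 0.001311 = 1.045e+06 days = 2862 years.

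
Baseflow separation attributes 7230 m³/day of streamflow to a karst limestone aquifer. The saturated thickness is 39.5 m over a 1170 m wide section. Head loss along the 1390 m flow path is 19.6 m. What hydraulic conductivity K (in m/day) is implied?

11.1

Cross-sectional area A = 1170 × 39.5 = 46215 m².
Hydraulic gradient i = Δh / L = 19.6 / 1390 = 0.01410.
From Q = K·A·i, K = Q / (A·i) = 7230 / (46215 × 0.01410) = 11.09 m/day.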